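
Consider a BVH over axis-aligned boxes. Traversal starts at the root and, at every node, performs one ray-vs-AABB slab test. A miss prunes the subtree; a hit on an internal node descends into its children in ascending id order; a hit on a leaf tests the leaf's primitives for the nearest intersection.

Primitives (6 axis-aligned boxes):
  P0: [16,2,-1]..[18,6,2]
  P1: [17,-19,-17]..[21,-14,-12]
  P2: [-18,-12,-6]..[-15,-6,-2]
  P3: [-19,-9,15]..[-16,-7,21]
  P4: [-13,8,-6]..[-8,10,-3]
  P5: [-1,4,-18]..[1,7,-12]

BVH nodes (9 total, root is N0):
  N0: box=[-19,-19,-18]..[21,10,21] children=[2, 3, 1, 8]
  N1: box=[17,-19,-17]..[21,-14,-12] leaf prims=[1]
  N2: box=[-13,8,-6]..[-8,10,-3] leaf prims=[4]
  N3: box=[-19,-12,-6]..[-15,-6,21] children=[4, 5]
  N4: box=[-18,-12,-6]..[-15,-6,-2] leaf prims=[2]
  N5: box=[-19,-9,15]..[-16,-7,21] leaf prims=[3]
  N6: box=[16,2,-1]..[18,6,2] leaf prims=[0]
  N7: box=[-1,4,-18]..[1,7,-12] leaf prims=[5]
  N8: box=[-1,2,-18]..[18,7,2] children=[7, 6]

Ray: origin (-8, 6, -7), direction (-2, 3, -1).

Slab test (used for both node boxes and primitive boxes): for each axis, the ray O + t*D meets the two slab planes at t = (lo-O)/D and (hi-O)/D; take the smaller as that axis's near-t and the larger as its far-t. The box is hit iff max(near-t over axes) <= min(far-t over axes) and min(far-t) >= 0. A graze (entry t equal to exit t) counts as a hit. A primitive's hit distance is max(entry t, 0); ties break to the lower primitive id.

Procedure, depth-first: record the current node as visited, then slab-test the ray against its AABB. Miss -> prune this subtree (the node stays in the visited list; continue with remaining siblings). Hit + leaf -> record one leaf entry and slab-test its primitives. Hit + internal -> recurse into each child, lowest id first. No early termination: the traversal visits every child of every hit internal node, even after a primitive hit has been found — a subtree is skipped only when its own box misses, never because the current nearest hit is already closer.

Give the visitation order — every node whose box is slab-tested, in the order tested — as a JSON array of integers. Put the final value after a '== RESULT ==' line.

Traverse from the root:
N0 x:[-29/2,11/2] y:[-25/3,4/3] z:[-28,11] -> hit [-25/3,4/3], descend [1, 2, 3, 8]
  N1 x:[-29/2,-25/2] y:[-25/3,-20/3] z:[5,10] -> miss, prune
  N2 x:[0,5/2] y:[2/3,4/3] z:[-4,-1] -> miss, prune
  N3 x:[7/2,11/2] y:[-6,-4] z:[-28,-1] -> miss, prune
  N8 x:[-13,-7/2] y:[-4/3,1/3] z:[-9,11] -> miss, prune

Summary -> nodes [0, 1, 2, 3, 8]; box-tests=5; leaf-entries=0; first=miss

== RESULT ==
[0, 1, 2, 3, 8]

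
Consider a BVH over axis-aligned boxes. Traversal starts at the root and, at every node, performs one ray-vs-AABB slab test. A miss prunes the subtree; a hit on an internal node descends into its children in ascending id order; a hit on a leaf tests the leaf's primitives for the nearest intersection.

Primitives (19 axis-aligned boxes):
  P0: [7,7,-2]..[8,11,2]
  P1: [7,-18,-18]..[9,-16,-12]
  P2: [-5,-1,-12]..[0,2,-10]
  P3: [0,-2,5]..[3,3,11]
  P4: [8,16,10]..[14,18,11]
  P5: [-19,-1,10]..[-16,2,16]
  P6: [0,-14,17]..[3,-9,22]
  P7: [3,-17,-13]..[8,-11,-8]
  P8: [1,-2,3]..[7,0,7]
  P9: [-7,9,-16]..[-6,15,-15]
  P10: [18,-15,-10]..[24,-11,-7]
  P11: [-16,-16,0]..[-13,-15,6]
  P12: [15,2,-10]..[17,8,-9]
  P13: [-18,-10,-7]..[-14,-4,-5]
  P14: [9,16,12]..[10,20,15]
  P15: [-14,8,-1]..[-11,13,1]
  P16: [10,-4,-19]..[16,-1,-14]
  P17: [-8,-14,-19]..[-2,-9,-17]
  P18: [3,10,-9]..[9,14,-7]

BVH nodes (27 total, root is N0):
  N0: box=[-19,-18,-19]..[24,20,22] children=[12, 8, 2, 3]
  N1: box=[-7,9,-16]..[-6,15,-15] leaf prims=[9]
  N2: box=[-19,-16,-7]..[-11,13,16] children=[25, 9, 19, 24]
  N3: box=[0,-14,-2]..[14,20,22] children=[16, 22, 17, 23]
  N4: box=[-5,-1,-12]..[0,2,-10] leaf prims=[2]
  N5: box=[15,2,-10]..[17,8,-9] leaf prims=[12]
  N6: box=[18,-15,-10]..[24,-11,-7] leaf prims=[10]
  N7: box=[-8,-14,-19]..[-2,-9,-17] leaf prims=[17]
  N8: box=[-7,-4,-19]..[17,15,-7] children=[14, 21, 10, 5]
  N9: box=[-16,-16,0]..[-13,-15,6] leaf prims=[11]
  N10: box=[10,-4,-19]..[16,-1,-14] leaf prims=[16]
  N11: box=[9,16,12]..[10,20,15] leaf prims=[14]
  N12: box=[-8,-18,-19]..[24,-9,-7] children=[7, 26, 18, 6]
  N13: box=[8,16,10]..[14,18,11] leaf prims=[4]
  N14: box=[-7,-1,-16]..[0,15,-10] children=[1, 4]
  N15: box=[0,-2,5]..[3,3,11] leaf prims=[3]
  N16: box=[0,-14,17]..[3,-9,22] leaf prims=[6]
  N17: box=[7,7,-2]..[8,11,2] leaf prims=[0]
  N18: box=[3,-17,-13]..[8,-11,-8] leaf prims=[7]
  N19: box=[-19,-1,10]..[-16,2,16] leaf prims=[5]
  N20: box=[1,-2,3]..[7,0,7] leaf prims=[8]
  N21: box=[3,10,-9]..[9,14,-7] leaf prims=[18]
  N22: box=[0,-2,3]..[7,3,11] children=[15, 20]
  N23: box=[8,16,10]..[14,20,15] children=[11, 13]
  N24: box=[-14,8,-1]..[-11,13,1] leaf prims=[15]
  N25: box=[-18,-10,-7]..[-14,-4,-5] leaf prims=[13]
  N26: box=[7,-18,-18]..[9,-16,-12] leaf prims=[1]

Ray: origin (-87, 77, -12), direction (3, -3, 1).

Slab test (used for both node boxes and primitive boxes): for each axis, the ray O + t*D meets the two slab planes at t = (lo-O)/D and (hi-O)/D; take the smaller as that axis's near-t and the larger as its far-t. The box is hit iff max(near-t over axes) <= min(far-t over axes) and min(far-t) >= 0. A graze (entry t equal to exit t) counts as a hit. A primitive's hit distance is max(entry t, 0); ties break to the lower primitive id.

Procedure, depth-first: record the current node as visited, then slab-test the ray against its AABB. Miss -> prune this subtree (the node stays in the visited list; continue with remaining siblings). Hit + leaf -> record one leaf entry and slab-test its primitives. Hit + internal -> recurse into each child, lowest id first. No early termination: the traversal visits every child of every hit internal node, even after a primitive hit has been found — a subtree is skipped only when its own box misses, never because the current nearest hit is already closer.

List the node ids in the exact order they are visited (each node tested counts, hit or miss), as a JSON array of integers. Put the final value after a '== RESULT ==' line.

Traverse from the root:
N0 x:[68/3,37] y:[19,95/3] z:[-7,34] -> hit [68/3,95/3], descend [2, 3, 8, 12]
  N2 x:[68/3,76/3] y:[64/3,31] z:[5,28] -> hit [68/3,76/3], descend [9, 19, 24, 25]
    N9 x:[71/3,74/3] y:[92/3,31] z:[12,18] -> miss, prune
    N19 x:[68/3,71/3] y:[25,26] z:[22,28] -> miss, prune
    N24 x:[73/3,76/3] y:[64/3,23] z:[11,13] -> miss, prune
    N25 x:[23,73/3] y:[27,29] z:[5,7] -> miss, prune
  N3 x:[29,101/3] y:[19,91/3] z:[10,34] -> hit [29,91/3], descend [16, 17, 22, 23]
    N16 x:[29,30] y:[86/3,91/3] z:[29,34] -> hit [29,30] leaf, test {P6@t=29}
    N17 x:[94/3,95/3] y:[22,70/3] z:[10,14] -> miss, prune
    N22 x:[29,94/3] y:[74/3,79/3] z:[15,23] -> miss, prune
    N23 x:[95/3,101/3] y:[19,61/3] z:[22,27] -> miss, prune
  N8 x:[80/3,104/3] y:[62/3,27] z:[-7,5] -> miss, prune
  N12 x:[79/3,37] y:[86/3,95/3] z:[-7,5] -> miss, prune

order=[0, 2, 9, 19, 24, 25, 3, 16, 17, 22, 23, 8, 12]  |boxes|=13  |leaves|=1  hit=P6

== RESULT ==
[0, 2, 9, 19, 24, 25, 3, 16, 17, 22, 23, 8, 12]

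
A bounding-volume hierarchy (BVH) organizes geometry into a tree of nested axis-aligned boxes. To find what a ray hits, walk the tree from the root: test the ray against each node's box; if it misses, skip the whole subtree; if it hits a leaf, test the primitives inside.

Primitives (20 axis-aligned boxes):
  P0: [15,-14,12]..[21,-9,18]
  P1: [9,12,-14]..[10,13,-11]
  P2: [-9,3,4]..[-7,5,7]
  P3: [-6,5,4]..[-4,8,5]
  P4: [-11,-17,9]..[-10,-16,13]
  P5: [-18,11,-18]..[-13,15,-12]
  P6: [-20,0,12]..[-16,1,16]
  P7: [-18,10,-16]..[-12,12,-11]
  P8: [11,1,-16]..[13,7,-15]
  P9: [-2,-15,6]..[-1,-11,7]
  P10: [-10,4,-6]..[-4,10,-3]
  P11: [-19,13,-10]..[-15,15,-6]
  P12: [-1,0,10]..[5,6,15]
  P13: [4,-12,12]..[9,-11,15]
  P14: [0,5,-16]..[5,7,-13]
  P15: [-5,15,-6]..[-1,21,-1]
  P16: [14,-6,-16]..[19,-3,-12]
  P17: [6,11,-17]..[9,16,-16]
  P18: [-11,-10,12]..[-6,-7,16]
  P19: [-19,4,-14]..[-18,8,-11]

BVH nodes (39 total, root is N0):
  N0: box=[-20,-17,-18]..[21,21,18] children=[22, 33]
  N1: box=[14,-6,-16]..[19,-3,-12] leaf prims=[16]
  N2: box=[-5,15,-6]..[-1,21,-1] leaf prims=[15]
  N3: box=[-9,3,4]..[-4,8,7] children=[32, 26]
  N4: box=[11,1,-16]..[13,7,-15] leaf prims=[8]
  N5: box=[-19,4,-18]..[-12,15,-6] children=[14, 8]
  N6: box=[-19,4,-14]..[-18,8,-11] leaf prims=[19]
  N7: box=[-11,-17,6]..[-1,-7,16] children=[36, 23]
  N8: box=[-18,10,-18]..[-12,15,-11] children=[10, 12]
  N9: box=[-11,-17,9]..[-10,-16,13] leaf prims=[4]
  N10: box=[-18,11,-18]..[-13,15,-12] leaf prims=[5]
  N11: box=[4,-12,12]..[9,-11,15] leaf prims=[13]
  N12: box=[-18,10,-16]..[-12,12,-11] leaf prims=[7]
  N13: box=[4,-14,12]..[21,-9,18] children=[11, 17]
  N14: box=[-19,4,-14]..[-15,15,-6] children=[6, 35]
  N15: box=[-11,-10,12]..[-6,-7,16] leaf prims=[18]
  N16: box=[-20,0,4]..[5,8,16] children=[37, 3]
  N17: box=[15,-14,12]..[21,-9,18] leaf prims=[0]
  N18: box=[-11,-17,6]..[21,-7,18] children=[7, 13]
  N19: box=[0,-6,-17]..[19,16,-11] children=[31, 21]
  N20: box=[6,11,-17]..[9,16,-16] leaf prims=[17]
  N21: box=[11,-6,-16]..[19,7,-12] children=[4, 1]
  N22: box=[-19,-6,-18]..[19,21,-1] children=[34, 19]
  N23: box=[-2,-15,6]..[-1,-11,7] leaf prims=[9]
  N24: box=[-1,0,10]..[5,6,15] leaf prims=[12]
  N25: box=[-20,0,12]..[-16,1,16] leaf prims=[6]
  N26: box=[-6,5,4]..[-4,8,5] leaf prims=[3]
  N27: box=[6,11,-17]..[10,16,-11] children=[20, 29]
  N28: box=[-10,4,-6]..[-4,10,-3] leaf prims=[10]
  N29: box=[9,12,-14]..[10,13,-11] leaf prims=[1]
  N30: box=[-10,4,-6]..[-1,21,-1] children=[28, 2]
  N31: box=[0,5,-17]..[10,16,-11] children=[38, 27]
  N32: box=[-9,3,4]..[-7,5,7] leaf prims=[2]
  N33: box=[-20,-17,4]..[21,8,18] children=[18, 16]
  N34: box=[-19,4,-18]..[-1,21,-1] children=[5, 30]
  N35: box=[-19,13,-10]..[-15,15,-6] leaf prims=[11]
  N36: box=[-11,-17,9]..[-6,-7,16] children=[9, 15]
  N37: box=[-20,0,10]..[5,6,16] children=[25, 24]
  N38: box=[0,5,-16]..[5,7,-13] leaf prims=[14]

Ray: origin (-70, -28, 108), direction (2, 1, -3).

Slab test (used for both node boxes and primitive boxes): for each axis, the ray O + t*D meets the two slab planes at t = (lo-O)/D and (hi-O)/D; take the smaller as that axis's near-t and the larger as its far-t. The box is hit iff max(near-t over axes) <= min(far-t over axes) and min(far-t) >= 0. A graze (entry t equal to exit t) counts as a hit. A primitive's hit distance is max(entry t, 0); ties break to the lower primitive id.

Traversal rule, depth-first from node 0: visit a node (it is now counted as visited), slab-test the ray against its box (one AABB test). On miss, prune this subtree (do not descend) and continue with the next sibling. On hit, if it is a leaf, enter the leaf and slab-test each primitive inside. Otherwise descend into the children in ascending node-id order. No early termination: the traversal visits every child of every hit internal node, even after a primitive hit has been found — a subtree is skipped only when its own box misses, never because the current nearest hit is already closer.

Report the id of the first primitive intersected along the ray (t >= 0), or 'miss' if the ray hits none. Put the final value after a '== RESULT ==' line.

Traverse from the root:
N0 x:[25,91/2] y:[11,49] z:[30,42] -> hit [30,42], descend [22, 33]
  N22 x:[51/2,89/2] y:[22,49] z:[109/3,42] -> hit [109/3,42], descend [19, 34]
    N19 x:[35,89/2] y:[22,44] z:[119/3,125/3] -> hit [119/3,125/3], descend [21, 31]
      N21 x:[81/2,89/2] y:[22,35] z:[40,124/3] -> miss, prune
      N31 x:[35,40] y:[33,44] z:[119/3,125/3] -> hit [119/3,40], descend [27, 38]
        N27 x:[38,40] y:[39,44] z:[119/3,125/3] -> hit [119/3,40], descend [20, 29]
          N20 x:[38,79/2] y:[39,44] z:[124/3,125/3] -> miss, prune
          N29 x:[79/2,40] y:[40,41] z:[119/3,122/3] -> hit [40,40] leaf, test {P1@t=40}
        N38 x:[35,75/2] y:[33,35] z:[121/3,124/3] -> miss, prune
    N34 x:[51/2,69/2] y:[32,49] z:[109/3,42] -> miss, prune
  N33 x:[25,91/2] y:[11,36] z:[30,104/3] -> hit [30,104/3], descend [16, 18]
    N16 x:[25,75/2] y:[28,36] z:[92/3,104/3] -> hit [92/3,104/3], descend [3, 37]
      N3 x:[61/2,33] y:[31,36] z:[101/3,104/3] -> miss, prune
      N37 x:[25,75/2] y:[28,34] z:[92/3,98/3] -> hit [92/3,98/3], descend [24, 25]
        N24 x:[69/2,75/2] y:[28,34] z:[31,98/3] -> miss, prune
        N25 x:[25,27] y:[28,29] z:[92/3,32] -> miss, prune
    N18 x:[59/2,91/2] y:[11,21] z:[30,34] -> miss, prune

Visited [0, 22, 19, 21, 31, 27, 20, 29, 38, 34, 33, 16, 3, 37, 24, 25, 18]. Tests: 17 box, 1 leaf. Nearest: P1.

== RESULT ==
1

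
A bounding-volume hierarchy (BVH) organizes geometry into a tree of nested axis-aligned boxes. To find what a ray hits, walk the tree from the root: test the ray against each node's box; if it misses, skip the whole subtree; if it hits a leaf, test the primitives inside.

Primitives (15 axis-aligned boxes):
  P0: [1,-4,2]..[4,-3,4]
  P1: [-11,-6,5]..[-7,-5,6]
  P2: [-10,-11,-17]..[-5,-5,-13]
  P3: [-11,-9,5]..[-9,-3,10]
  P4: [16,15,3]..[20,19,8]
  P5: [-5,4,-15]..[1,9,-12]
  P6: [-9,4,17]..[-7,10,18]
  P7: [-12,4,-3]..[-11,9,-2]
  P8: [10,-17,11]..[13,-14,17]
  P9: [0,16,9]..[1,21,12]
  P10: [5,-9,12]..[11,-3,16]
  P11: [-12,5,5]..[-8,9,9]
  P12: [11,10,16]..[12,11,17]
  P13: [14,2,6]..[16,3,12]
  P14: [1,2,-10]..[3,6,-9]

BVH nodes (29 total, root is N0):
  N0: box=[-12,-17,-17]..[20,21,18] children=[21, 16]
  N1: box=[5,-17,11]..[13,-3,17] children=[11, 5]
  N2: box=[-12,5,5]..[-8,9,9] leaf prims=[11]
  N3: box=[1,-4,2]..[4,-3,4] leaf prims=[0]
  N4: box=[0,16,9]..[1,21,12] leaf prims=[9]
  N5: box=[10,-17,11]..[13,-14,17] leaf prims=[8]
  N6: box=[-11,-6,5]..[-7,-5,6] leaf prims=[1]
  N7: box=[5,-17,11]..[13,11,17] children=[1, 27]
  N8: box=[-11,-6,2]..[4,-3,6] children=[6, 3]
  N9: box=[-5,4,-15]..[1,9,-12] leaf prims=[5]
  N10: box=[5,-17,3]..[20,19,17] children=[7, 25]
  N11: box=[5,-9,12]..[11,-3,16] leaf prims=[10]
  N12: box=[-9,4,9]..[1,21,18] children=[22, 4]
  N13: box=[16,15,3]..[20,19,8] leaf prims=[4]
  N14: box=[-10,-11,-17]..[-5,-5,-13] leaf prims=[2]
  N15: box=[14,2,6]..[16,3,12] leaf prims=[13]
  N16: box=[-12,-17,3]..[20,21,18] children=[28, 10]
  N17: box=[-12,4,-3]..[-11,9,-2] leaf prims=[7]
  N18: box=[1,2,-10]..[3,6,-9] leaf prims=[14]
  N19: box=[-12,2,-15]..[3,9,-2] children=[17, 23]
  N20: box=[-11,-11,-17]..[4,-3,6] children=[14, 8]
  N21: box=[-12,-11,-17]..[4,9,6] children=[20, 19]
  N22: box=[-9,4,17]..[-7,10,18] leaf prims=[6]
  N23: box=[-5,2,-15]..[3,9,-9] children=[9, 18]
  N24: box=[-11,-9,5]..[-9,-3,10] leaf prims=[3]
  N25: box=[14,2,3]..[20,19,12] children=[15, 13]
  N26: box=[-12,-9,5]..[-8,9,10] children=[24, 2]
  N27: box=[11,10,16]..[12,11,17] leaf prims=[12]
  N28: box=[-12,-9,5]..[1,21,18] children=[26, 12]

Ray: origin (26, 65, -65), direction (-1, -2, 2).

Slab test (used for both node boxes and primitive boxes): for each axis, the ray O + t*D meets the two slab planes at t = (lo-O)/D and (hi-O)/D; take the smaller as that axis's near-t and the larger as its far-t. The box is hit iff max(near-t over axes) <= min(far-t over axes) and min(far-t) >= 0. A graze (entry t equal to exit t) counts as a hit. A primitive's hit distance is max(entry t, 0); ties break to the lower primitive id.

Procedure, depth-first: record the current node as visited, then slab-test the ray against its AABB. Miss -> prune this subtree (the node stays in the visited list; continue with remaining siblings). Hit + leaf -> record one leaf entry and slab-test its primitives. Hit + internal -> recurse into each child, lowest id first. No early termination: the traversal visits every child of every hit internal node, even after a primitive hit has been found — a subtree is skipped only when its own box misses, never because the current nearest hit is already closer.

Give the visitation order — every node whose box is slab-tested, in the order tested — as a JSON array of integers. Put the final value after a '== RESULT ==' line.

Walk:
N0 x:[6,38] y:[22,41] z:[24,83/2] -> hit [24,38], descend [16, 21]
  N16 x:[6,38] y:[22,41] z:[34,83/2] -> hit [34,38], descend [10, 28]
    N10 x:[6,21] y:[23,41] z:[34,41] -> miss, prune
    N28 x:[25,38] y:[22,37] z:[35,83/2] -> hit [35,37], descend [12, 26]
      N12 x:[25,35] y:[22,61/2] z:[37,83/2] -> miss, prune
      N26 x:[34,38] y:[28,37] z:[35,75/2] -> hit [35,37], descend [2, 24]
        N2 x:[34,38] y:[28,30] z:[35,37] -> miss, prune
        N24 x:[35,37] y:[34,37] z:[35,75/2] -> hit [35,37] leaf, test {P3@t=35}
  N21 x:[22,38] y:[28,38] z:[24,71/2] -> hit [28,71/2], descend [19, 20]
    N19 x:[23,38] y:[28,63/2] z:[25,63/2] -> hit [28,63/2], descend [17, 23]
      N17 x:[37,38] y:[28,61/2] z:[31,63/2] -> miss, prune
      N23 x:[23,31] y:[28,63/2] z:[25,28] -> hit [28,28], descend [9, 18]
        N9 x:[25,31] y:[28,61/2] z:[25,53/2] -> miss, prune
        N18 x:[23,25] y:[59/2,63/2] z:[55/2,28] -> miss, prune
    N20 x:[22,37] y:[34,38] z:[24,71/2] -> hit [34,71/2], descend [8, 14]
      N8 x:[22,37] y:[34,71/2] z:[67/2,71/2] -> hit [34,71/2], descend [3, 6]
        N3 x:[22,25] y:[34,69/2] z:[67/2,69/2] -> miss, prune
        N6 x:[33,37] y:[35,71/2] z:[35,71/2] -> hit [35,71/2] leaf, test {P1@t=35}
      N14 x:[31,36] y:[35,38] z:[24,26] -> miss, prune

19 AABB tests over nodes [0, 16, 10, 28, 12, 26, 2, 24, 21, 19, 17, 23, 9, 18, 20, 8, 3, 6, 14]; 2 leaves entered; closest P1.

== RESULT ==
[0, 16, 10, 28, 12, 26, 2, 24, 21, 19, 17, 23, 9, 18, 20, 8, 3, 6, 14]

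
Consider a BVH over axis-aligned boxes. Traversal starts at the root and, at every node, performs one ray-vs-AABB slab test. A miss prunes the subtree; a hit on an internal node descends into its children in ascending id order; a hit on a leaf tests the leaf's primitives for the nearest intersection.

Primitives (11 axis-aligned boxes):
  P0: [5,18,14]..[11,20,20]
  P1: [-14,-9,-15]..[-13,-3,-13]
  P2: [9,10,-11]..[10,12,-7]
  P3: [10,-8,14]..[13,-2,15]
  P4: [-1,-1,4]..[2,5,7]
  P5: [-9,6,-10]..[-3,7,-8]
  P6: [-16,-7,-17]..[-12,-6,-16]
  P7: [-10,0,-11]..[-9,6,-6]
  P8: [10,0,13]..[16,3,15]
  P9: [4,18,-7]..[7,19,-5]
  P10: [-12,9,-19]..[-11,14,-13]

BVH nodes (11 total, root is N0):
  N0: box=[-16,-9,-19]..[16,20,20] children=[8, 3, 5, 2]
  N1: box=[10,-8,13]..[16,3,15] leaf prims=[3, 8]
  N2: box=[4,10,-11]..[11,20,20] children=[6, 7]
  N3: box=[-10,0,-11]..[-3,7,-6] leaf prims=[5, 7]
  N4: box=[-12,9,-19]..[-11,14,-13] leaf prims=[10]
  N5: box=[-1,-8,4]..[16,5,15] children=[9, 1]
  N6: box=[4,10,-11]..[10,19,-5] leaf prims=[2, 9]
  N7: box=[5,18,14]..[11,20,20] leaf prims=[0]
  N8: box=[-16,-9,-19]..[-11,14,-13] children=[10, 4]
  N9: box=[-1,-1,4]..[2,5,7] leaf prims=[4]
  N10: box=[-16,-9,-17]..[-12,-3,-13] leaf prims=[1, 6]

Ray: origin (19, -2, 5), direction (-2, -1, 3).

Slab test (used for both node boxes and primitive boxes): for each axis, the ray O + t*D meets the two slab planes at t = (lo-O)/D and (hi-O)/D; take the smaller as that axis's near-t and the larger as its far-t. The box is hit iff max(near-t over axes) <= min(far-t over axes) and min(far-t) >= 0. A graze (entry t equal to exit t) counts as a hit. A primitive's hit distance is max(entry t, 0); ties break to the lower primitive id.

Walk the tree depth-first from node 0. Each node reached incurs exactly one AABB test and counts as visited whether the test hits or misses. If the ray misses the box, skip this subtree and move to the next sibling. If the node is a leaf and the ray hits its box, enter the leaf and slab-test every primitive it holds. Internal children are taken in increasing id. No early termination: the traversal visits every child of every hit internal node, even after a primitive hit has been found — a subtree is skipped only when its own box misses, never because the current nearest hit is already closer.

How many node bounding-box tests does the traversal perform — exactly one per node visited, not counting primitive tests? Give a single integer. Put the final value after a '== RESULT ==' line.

Trace the traversal:
N0 x:[3/2,35/2] y:[-22,7] z:[-8,5] -> hit [3/2,5], descend [2, 3, 5, 8]
  N2 x:[4,15/2] y:[-22,-12] z:[-16/3,5] -> miss, prune
  N3 x:[11,29/2] y:[-9,-2] z:[-16/3,-11/3] -> miss, prune
  N5 x:[3/2,10] y:[-7,6] z:[-1/3,10/3] -> hit [3/2,10/3], descend [1, 9]
    N1 x:[3/2,9/2] y:[-5,6] z:[8/3,10/3] -> hit [8/3,10/3] leaf, test {P3@t=3, P8(miss)}
    N9 x:[17/2,10] y:[-7,-1] z:[-1/3,2/3] -> miss, prune
  N8 x:[15,35/2] y:[-16,7] z:[-8,-6] -> miss, prune

Visited [0, 2, 3, 5, 1, 9, 8]. Tests: 7 box, 1 leaf. Nearest: P3.

== RESULT ==
7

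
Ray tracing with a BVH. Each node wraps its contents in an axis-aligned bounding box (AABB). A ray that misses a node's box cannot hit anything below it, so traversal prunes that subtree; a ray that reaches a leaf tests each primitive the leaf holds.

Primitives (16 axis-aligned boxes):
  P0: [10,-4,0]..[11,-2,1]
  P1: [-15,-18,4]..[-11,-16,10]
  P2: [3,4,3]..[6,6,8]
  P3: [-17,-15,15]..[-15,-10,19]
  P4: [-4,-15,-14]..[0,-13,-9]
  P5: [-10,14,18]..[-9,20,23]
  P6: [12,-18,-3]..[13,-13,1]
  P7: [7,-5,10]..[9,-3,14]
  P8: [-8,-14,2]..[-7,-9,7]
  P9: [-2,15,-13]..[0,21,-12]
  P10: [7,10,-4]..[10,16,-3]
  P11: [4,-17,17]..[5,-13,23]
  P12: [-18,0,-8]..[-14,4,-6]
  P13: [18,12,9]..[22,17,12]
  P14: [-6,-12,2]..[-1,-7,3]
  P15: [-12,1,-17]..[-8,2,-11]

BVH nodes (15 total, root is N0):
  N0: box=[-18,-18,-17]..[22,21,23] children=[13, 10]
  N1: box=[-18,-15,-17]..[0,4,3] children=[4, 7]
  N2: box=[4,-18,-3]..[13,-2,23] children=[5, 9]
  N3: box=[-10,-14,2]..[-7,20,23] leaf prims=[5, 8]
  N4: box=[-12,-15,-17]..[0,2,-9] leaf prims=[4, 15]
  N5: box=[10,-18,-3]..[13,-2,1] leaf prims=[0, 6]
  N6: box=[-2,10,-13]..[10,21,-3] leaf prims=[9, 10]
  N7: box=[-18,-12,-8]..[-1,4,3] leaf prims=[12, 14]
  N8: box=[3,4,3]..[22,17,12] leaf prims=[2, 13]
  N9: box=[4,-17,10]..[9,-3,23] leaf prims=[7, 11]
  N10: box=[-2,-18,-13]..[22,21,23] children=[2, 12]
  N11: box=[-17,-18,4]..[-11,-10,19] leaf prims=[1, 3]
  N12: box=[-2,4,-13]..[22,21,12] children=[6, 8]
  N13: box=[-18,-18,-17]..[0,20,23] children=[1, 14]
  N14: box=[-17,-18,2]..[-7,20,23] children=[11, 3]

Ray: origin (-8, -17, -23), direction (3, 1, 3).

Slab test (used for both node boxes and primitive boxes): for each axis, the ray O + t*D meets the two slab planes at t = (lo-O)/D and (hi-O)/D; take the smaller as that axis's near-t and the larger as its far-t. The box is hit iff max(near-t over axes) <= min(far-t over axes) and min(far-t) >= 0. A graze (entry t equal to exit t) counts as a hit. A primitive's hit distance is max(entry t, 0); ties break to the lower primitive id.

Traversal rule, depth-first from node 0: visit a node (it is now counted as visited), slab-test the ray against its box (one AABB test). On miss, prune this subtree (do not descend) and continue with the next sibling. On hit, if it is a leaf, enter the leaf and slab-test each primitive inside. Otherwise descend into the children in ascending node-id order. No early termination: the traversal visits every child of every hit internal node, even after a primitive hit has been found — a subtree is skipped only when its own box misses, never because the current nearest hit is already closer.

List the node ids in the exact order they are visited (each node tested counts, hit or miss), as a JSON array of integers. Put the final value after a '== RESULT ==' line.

Walk:
N0 x:[-10/3,10] y:[-1,38] z:[2,46/3] -> hit [2,10], descend [10, 13]
  N10 x:[2,10] y:[-1,38] z:[10/3,46/3] -> hit [10/3,10], descend [2, 12]
    N2 x:[4,7] y:[-1,15] z:[20/3,46/3] -> hit [20/3,7], descend [5, 9]
      N5 x:[6,7] y:[-1,15] z:[20/3,8] -> hit [20/3,7] leaf, test {P0(miss), P6(miss)}
      N9 x:[4,17/3] y:[0,14] z:[11,46/3] -> miss, prune
    N12 x:[2,10] y:[21,38] z:[10/3,35/3] -> miss, prune
  N13 x:[-10/3,8/3] y:[-1,37] z:[2,46/3] -> hit [2,8/3], descend [1, 14]
    N1 x:[-10/3,8/3] y:[2,21] z:[2,26/3] -> hit [2,8/3], descend [4, 7]
      N4 x:[-4/3,8/3] y:[2,19] z:[2,14/3] -> hit [2,8/3] leaf, test {P4(miss), P15(miss)}
      N7 x:[-10/3,7/3] y:[5,21] z:[5,26/3] -> miss, prune
    N14 x:[-3,1/3] y:[-1,37] z:[25/3,46/3] -> miss, prune

order=[0, 10, 2, 5, 9, 12, 13, 1, 4, 7, 14]  |boxes|=11  |leaves|=2  hit=miss

== RESULT ==
[0, 10, 2, 5, 9, 12, 13, 1, 4, 7, 14]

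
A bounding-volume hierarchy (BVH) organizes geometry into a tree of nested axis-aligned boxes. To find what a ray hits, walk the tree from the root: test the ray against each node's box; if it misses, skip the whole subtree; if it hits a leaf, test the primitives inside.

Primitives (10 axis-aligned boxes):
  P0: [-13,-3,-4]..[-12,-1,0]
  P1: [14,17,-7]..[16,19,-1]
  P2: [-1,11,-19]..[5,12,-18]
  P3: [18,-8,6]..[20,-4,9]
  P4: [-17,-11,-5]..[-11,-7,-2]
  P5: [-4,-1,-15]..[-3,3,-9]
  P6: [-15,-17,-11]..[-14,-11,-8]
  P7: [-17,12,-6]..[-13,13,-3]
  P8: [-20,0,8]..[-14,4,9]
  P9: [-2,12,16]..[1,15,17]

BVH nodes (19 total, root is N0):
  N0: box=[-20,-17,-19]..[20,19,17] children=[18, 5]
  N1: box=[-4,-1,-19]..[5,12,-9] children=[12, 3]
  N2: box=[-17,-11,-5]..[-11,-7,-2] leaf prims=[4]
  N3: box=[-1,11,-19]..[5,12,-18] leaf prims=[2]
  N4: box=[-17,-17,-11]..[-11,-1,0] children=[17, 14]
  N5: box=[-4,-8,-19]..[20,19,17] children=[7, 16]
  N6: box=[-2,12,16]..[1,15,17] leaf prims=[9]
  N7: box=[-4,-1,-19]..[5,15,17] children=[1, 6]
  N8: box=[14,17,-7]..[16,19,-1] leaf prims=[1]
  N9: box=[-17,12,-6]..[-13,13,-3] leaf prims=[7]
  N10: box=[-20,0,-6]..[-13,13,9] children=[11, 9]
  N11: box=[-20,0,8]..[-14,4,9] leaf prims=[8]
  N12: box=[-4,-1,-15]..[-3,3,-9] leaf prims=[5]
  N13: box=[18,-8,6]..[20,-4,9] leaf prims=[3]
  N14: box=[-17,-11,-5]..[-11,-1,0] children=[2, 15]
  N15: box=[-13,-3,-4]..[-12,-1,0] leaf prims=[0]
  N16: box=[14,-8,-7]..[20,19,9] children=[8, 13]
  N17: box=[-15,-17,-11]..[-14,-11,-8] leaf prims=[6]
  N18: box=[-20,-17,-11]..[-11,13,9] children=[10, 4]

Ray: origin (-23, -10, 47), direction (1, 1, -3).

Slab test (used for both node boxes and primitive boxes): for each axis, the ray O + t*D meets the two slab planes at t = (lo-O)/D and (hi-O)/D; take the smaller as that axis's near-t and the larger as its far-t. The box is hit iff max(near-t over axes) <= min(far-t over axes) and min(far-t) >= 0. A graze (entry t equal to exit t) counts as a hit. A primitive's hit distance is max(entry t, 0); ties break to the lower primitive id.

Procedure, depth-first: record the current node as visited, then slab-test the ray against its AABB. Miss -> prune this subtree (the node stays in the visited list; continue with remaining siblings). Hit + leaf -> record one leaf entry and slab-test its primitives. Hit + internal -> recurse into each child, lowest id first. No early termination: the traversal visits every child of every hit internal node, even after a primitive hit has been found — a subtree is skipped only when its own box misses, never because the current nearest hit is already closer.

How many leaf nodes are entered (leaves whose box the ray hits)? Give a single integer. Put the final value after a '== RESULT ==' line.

Trace the traversal:
N0 x:[3,43] y:[-7,29] z:[10,22] -> hit [10,22], descend [5, 18]
  N5 x:[19,43] y:[2,29] z:[10,22] -> hit [19,22], descend [7, 16]
    N7 x:[19,28] y:[9,25] z:[10,22] -> hit [19,22], descend [1, 6]
      N1 x:[19,28] y:[9,22] z:[56/3,22] -> hit [19,22], descend [3, 12]
        N3 x:[22,28] y:[21,22] z:[65/3,22] -> hit [22,22] leaf, test {P2@t=22}
        N12 x:[19,20] y:[9,13] z:[56/3,62/3] -> miss, prune
      N6 x:[21,24] y:[22,25] z:[10,31/3] -> miss, prune
    N16 x:[37,43] y:[2,29] z:[38/3,18] -> miss, prune
  N18 x:[3,12] y:[-7,23] z:[38/3,58/3] -> miss, prune

order=[0, 5, 7, 1, 3, 12, 6, 16, 18]  |boxes|=9  |leaves|=1  hit=P2

== RESULT ==
1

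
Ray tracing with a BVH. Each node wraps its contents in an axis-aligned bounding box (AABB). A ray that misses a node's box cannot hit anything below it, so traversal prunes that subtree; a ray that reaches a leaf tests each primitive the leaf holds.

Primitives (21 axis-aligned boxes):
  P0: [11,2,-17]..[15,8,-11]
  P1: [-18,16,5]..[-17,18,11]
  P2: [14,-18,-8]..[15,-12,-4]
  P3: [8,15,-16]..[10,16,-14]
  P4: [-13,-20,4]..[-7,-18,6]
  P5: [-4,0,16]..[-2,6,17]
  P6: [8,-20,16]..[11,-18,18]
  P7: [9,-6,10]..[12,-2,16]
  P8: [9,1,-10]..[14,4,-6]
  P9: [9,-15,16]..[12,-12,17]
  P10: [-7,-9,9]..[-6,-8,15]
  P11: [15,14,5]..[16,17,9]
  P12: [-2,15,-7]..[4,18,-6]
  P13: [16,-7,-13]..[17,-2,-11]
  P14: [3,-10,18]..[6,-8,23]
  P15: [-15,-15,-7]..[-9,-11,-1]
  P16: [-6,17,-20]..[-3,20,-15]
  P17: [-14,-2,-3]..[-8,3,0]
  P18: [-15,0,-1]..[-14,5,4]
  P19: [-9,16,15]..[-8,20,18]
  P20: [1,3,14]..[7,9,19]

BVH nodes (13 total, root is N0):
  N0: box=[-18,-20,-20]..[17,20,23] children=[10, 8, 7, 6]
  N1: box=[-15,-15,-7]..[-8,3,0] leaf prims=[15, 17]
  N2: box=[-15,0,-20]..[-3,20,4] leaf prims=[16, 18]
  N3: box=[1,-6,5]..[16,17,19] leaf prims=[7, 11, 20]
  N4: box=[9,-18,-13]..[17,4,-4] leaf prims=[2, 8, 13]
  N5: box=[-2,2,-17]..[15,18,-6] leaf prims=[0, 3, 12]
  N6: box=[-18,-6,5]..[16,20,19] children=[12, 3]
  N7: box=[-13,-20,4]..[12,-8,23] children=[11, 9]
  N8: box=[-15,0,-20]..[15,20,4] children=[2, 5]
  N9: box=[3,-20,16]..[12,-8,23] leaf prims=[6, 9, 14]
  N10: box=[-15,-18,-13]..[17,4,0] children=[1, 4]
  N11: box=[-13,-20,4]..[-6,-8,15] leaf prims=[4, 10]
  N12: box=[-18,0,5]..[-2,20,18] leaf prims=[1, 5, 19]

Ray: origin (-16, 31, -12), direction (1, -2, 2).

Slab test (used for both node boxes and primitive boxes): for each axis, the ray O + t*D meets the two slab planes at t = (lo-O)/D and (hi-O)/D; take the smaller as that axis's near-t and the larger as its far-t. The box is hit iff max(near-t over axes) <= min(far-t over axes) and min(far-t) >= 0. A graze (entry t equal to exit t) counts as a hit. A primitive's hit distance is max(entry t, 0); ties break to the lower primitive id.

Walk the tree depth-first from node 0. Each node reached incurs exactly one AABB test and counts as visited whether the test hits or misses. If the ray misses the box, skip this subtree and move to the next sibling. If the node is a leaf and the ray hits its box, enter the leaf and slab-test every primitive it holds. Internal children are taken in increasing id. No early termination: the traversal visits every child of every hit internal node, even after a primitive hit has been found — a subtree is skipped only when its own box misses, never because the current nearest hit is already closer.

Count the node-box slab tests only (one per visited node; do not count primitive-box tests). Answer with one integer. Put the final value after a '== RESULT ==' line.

Walk:
N0 x:[-2,33] y:[11/2,51/2] z:[-4,35/2] -> hit [11/2,35/2], descend [6, 7, 8, 10]
  N6 x:[-2,32] y:[11/2,37/2] z:[17/2,31/2] -> hit [17/2,31/2], descend [3, 12]
    N3 x:[17,32] y:[7,37/2] z:[17/2,31/2] -> miss, prune
    N12 x:[-2,14] y:[11/2,31/2] z:[17/2,15] -> hit [17/2,14] leaf, test {P1(miss), P5@t=14, P19(miss)}
  N7 x:[3,28] y:[39/2,51/2] z:[8,35/2] -> miss, prune
  N8 x:[1,31] y:[11/2,31/2] z:[-4,8] -> hit [11/2,8], descend [2, 5]
    N2 x:[1,13] y:[11/2,31/2] z:[-4,8] -> hit [11/2,8] leaf, test {P16(miss), P18(miss)}
    N5 x:[14,31] y:[13/2,29/2] z:[-5/2,3] -> miss, prune
  N10 x:[1,33] y:[27/2,49/2] z:[-1/2,6] -> miss, prune

Visited [0, 6, 3, 12, 7, 8, 2, 5, 10]. Tests: 9 box, 2 leaf. Nearest: P5.

== RESULT ==
9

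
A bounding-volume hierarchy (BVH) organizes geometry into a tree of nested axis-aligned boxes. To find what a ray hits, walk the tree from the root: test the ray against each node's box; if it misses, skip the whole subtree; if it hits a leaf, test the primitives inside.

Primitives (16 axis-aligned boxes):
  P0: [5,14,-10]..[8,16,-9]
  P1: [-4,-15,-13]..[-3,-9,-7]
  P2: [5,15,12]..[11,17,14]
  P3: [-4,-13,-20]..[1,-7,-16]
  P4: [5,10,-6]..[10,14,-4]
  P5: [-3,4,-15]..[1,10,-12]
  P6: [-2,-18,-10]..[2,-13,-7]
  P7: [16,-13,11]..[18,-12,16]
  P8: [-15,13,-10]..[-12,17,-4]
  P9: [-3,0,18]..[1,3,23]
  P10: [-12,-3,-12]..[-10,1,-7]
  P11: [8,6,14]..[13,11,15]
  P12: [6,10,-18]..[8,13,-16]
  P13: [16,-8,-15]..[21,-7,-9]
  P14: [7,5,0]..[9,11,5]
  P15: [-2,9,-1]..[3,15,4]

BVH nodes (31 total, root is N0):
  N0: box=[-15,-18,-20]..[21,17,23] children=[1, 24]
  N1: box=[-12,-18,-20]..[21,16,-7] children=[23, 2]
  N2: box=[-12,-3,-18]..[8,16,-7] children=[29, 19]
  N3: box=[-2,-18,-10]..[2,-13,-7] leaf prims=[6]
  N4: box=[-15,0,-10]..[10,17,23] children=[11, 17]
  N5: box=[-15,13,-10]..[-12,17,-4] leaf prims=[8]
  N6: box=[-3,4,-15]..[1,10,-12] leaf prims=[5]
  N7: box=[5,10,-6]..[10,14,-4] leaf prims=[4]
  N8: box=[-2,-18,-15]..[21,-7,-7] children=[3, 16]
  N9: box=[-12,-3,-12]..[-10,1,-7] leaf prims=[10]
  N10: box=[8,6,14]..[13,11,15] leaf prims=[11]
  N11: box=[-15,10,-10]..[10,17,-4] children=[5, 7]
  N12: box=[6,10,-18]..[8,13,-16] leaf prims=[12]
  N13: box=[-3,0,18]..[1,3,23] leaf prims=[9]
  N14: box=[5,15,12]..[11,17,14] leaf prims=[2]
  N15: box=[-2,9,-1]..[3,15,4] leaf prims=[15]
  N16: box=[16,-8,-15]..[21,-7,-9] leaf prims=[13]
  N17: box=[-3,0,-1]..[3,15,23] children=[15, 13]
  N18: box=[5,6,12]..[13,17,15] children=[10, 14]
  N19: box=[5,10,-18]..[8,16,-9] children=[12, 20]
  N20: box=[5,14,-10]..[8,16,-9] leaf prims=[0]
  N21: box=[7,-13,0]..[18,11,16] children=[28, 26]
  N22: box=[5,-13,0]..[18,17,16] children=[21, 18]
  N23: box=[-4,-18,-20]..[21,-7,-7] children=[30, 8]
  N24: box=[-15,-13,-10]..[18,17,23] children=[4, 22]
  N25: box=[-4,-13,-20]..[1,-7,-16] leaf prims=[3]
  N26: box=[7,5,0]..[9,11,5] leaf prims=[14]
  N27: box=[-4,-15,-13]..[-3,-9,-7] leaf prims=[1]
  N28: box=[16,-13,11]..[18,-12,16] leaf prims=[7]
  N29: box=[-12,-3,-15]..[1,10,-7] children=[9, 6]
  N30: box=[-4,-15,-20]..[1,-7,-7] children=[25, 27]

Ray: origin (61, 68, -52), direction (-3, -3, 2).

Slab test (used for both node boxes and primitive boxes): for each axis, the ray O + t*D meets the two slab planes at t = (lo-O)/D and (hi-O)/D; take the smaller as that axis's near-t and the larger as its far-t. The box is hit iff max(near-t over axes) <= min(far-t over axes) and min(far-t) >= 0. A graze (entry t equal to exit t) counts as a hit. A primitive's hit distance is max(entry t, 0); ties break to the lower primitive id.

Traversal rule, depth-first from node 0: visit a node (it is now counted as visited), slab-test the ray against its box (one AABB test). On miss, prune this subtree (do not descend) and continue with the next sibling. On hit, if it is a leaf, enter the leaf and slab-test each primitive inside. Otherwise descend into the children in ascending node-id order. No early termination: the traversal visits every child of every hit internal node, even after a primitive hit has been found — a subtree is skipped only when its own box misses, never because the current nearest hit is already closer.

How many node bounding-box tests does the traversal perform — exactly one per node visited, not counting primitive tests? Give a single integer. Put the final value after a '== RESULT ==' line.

Traverse from the root:
N0 x:[40/3,76/3] y:[17,86/3] z:[16,75/2] -> hit [17,76/3], descend [1, 24]
  N1 x:[40/3,73/3] y:[52/3,86/3] z:[16,45/2] -> hit [52/3,45/2], descend [2, 23]
    N2 x:[53/3,73/3] y:[52/3,71/3] z:[17,45/2] -> hit [53/3,45/2], descend [19, 29]
      N19 x:[53/3,56/3] y:[52/3,58/3] z:[17,43/2] -> hit [53/3,56/3], descend [12, 20]
        N12 x:[53/3,55/3] y:[55/3,58/3] z:[17,18] -> miss, prune
        N20 x:[53/3,56/3] y:[52/3,18] z:[21,43/2] -> miss, prune
      N29 x:[20,73/3] y:[58/3,71/3] z:[37/2,45/2] -> hit [20,45/2], descend [6, 9]
        N6 x:[20,64/3] y:[58/3,64/3] z:[37/2,20] -> hit [20,20] leaf, test {P5@t=20}
        N9 x:[71/3,73/3] y:[67/3,71/3] z:[20,45/2] -> miss, prune
    N23 x:[40/3,65/3] y:[25,86/3] z:[16,45/2] -> miss, prune
  N24 x:[43/3,76/3] y:[17,27] z:[21,75/2] -> hit [21,76/3], descend [4, 22]
    N4 x:[17,76/3] y:[17,68/3] z:[21,75/2] -> hit [21,68/3], descend [11, 17]
      N11 x:[17,76/3] y:[17,58/3] z:[21,24] -> miss, prune
      N17 x:[58/3,64/3] y:[53/3,68/3] z:[51/2,75/2] -> miss, prune
    N22 x:[43/3,56/3] y:[17,27] z:[26,34] -> miss, prune

15 AABB tests over nodes [0, 1, 2, 19, 12, 20, 29, 6, 9, 23, 24, 4, 11, 17, 22]; 1 leaf entered; closest P5.

== RESULT ==
15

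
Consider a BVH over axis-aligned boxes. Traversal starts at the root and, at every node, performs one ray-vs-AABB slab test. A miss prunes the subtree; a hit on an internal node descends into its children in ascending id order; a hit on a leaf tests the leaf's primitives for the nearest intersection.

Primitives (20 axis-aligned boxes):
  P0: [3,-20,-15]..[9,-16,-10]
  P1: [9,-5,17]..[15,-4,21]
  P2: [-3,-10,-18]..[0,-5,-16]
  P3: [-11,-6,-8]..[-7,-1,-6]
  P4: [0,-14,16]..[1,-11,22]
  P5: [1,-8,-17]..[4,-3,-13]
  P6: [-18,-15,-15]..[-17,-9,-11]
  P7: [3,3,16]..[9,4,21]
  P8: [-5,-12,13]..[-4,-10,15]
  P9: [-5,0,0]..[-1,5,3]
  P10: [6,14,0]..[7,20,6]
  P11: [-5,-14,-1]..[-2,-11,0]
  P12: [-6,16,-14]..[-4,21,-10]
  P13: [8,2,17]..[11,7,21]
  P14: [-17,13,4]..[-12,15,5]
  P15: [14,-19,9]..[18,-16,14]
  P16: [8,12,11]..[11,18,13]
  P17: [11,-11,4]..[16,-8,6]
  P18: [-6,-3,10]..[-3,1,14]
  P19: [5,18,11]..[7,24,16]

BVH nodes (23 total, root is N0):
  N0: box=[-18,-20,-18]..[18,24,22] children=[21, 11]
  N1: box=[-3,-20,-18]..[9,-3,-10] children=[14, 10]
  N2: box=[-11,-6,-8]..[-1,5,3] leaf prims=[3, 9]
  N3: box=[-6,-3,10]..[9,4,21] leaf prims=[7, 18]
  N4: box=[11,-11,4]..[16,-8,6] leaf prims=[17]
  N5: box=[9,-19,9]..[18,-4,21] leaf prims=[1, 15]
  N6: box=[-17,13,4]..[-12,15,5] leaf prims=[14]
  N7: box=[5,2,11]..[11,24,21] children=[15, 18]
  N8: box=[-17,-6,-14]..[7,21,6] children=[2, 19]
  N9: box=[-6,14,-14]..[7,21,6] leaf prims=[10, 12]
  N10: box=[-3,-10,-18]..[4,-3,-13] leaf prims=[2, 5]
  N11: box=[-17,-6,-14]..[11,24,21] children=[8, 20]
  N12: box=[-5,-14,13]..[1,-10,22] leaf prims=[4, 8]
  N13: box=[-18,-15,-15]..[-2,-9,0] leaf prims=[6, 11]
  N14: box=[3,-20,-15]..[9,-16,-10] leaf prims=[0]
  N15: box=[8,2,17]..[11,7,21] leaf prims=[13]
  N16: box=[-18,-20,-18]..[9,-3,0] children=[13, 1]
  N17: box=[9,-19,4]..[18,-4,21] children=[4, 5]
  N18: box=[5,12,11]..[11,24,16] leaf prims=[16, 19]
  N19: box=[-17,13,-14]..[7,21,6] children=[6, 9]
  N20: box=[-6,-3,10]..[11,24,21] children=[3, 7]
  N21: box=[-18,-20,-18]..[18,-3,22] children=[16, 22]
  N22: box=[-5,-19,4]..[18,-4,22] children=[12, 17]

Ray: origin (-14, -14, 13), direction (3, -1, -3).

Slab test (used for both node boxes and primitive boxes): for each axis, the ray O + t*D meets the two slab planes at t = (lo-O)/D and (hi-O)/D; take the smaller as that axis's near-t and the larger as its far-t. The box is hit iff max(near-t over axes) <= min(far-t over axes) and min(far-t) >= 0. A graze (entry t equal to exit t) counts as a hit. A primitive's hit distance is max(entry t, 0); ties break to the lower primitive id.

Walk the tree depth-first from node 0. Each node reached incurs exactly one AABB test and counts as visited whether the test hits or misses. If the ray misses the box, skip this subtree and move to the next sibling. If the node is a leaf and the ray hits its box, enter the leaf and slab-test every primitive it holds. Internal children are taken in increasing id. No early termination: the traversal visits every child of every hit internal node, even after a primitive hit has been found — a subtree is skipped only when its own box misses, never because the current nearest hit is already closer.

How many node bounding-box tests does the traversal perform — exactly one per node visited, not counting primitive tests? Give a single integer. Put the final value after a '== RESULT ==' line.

Trace the traversal:
N0 x:[-4/3,32/3] y:[-38,6] z:[-3,31/3] -> hit [-4/3,6], descend [11, 21]
  N11 x:[-1,25/3] y:[-38,-8] z:[-8/3,9] -> miss, prune
  N21 x:[-4/3,32/3] y:[-11,6] z:[-3,31/3] -> hit [-4/3,6], descend [16, 22]
    N16 x:[-4/3,23/3] y:[-11,6] z:[13/3,31/3] -> hit [13/3,6], descend [1, 13]
      N1 x:[11/3,23/3] y:[-11,6] z:[23/3,31/3] -> miss, prune
      N13 x:[-4/3,4] y:[-5,1] z:[13/3,28/3] -> miss, prune
    N22 x:[3,32/3] y:[-10,5] z:[-3,3] -> hit [3,3], descend [12, 17]
      N12 x:[3,5] y:[-4,0] z:[-3,0] -> miss, prune
      N17 x:[23/3,32/3] y:[-10,5] z:[-8/3,3] -> miss, prune

Summary -> nodes [0, 11, 21, 16, 1, 13, 22, 12, 17]; box-tests=9; leaf-entries=0; first=miss

== RESULT ==
9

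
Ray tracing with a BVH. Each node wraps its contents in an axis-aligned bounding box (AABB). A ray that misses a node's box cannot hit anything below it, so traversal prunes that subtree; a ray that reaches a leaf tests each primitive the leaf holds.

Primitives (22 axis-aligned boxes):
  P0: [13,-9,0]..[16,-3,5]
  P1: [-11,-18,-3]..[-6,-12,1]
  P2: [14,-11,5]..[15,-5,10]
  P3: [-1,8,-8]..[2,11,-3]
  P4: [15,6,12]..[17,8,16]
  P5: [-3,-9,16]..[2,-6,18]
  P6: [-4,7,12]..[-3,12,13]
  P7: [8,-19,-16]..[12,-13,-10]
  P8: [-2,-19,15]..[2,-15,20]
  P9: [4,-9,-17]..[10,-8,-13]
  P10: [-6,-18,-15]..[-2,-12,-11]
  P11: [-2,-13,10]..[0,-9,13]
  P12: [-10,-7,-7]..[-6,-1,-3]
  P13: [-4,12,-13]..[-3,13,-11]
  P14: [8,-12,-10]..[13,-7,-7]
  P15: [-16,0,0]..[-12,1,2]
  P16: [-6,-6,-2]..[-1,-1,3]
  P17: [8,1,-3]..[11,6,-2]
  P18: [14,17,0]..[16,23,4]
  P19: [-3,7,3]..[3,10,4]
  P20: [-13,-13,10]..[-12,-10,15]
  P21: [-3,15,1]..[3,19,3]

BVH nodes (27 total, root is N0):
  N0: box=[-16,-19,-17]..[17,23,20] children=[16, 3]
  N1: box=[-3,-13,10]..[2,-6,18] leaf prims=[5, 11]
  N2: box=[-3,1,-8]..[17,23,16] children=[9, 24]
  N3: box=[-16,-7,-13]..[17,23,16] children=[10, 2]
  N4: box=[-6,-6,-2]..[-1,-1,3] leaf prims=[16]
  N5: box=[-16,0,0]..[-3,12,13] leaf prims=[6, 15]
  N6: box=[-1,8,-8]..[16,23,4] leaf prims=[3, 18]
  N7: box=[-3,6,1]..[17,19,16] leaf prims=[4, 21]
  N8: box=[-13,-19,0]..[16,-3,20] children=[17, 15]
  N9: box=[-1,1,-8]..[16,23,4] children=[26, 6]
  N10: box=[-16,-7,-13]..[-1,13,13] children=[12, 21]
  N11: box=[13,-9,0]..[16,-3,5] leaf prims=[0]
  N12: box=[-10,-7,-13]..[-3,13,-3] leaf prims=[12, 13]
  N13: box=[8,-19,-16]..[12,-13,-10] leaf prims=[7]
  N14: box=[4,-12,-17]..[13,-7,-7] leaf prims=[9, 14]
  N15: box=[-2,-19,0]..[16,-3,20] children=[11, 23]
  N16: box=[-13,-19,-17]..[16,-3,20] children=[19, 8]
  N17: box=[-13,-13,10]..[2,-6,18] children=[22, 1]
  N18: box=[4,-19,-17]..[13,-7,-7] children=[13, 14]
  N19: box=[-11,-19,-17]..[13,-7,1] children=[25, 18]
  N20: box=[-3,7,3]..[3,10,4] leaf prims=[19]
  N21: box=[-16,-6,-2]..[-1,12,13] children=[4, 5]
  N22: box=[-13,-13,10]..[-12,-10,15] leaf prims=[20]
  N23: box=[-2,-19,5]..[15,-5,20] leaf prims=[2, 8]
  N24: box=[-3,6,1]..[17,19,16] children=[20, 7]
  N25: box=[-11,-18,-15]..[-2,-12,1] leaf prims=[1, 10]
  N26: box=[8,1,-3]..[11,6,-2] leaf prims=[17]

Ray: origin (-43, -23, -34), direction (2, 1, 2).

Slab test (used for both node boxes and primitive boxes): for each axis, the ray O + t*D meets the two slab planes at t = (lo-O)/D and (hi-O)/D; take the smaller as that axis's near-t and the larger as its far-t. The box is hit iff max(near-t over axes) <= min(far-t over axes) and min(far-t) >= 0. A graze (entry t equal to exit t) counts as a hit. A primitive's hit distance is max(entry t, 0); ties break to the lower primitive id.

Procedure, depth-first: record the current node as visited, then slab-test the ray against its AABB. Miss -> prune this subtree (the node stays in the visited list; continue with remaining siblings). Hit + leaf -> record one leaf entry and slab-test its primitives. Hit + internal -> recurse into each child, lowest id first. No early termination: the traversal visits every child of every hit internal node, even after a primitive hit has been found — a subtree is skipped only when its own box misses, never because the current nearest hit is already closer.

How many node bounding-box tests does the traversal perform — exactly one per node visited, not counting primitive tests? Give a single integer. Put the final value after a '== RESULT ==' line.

Traverse from the root:
N0 x:[27/2,30] y:[4,46] z:[17/2,27] -> hit [27/2,27], descend [3, 16]
  N3 x:[27/2,30] y:[16,46] z:[21/2,25] -> hit [16,25], descend [2, 10]
    N2 x:[20,30] y:[24,46] z:[13,25] -> hit [24,25], descend [9, 24]
      N9 x:[21,59/2] y:[24,46] z:[13,19] -> miss, prune
      N24 x:[20,30] y:[29,42] z:[35/2,25] -> miss, prune
    N10 x:[27/2,21] y:[16,36] z:[21/2,47/2] -> hit [16,21], descend [12, 21]
      N12 x:[33/2,20] y:[16,36] z:[21/2,31/2] -> miss, prune
      N21 x:[27/2,21] y:[17,35] z:[16,47/2] -> hit [17,21], descend [4, 5]
        N4 x:[37/2,21] y:[17,22] z:[16,37/2] -> hit [37/2,37/2] leaf, test {P16@t=37/2}
        N5 x:[27/2,20] y:[23,35] z:[17,47/2] -> miss, prune
  N16 x:[15,59/2] y:[4,20] z:[17/2,27] -> hit [15,20], descend [8, 19]
    N8 x:[15,59/2] y:[4,20] z:[17,27] -> hit [17,20], descend [15, 17]
      N15 x:[41/2,59/2] y:[4,20] z:[17,27] -> miss, prune
      N17 x:[15,45/2] y:[10,17] z:[22,26] -> miss, prune
    N19 x:[16,28] y:[4,16] z:[17/2,35/2] -> hit [16,16], descend [18, 25]
      N18 x:[47/2,28] y:[4,16] z:[17/2,27/2] -> miss, prune
      N25 x:[16,41/2] y:[5,11] z:[19/2,35/2] -> miss, prune

Visited [0, 3, 2, 9, 24, 10, 12, 21, 4, 5, 16, 8, 15, 17, 19, 18, 25]. Tests: 17 box, 1 leaf. Nearest: P16.

== RESULT ==
17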